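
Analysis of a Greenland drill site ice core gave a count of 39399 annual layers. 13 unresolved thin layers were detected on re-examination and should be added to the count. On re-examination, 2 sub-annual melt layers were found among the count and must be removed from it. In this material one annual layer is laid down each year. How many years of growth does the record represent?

Adjusted count: 39399 − 2 + 13 = 39410 annual layers.
With a one-to-one annual layer periodicity this is 39410 years.

39410 yr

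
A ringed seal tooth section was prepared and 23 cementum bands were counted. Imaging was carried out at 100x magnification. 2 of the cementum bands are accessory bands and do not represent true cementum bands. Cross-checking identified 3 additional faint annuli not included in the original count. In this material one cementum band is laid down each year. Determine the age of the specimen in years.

True cementum band count = 23 − 2 + 3 = 24.
One cementum band per year makes the duration 24 years.

24 years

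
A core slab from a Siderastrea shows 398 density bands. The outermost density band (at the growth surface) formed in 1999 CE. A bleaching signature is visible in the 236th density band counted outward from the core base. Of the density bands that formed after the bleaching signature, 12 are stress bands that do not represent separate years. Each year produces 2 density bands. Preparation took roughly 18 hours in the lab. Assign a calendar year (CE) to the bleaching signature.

1924 CE

398 − 236 = 162 density bands lie beyond the bleaching signature toward the growth surface.
Excluding 12 false density bands: 162 − 12 = 150.
Dividing by 2 density bands per year: 150 / 2 = 75 years.
Counting back 75 years from 1999 CE places the bleaching signature in 1999 − 75 = 1924 CE.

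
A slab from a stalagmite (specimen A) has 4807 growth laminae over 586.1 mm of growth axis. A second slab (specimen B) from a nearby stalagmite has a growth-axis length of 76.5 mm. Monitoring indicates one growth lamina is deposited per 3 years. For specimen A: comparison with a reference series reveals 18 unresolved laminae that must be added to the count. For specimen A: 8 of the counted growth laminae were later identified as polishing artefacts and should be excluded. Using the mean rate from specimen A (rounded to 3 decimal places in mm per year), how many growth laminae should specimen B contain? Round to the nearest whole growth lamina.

Specimen A: correcting the raw count gives 4807 − 8 + 18 = 4817 true growth laminae.
Specimen A: multiplying by 3 years per growth lamina: 4817 × 3 = 14451 years.
A: Mean rate = 586.1 mm / 14451 years ≈ 0.041 mm/year.
For B, 76.5 / 0.041 = 1865.85 years; at 3 years per growth lamina that is 1865.85 / 3 ≈ 622 growth laminae.

622 growth laminae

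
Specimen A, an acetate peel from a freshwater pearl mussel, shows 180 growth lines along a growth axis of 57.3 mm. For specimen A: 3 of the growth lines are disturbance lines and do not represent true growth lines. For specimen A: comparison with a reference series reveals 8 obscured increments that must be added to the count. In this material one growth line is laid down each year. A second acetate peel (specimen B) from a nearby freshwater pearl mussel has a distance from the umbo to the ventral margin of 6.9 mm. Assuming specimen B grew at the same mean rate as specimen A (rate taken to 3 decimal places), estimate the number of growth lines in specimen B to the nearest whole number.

Specimen A: correcting the raw count gives 180 − 3 + 8 = 185 true growth lines.
A: 57.3 mm over 185 years gives 57.3 / 185 ≈ 0.310 mm/year.
For B, 6.9 / 0.310 = 22.26 years ≈ 22 growth lines.

22 growth lines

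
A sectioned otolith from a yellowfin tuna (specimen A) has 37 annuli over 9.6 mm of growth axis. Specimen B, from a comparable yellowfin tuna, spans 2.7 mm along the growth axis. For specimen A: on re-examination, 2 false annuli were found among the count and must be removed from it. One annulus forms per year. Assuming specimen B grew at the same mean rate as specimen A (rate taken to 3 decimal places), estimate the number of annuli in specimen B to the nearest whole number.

10 annuli

Specimen A: correcting the raw count gives 37 − 2 = 35 true annuli.
A: 9.6 mm over 35 years gives 9.6 / 35 ≈ 0.274 mm/year.
For B, 2.7 / 0.274 = 9.85 years ≈ 10 annuli.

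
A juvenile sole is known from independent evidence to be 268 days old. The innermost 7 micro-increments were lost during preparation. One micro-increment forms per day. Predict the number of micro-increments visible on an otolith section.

261 micro-increments

Expected micro-increments over 268 days: 268.
268 − 7 missed = 261 micro-increments expected in the prepared section.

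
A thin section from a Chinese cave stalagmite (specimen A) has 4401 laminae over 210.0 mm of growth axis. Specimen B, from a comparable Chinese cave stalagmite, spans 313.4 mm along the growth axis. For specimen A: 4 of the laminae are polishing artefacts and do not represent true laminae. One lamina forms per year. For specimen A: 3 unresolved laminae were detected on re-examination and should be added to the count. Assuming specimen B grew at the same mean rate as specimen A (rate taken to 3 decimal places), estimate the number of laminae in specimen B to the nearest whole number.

Specimen A: true lamina count = 4401 − 4 + 3 = 4400.
A: Mean rate = 210.0 mm / 4400 years ≈ 0.048 mm/year.
B spans 313.4 / 0.048 = 6529.17 years ≈ 6529 laminae.

6529 laminae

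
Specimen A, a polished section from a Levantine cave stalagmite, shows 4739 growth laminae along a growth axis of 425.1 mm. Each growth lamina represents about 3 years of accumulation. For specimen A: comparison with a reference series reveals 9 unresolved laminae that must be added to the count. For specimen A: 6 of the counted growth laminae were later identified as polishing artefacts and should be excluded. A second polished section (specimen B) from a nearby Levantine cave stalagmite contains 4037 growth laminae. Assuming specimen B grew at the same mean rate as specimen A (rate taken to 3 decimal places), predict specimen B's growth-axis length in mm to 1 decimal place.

Specimen A: after corrections the count is 4739 − 6 + 9 = 4742 growth laminae.
Specimen A: 4742 growth laminae at 3 years each span 4742 × 3 = 14226 years.
A: Mean rate = 425.1 mm / 14226 years ≈ 0.030 mm per year.
Specimen B: at 3 years per growth lamina, 4037 × 3 = 12111 years. Length of B = 0.030 × 12111 = 363.3 mm.

363.3 mm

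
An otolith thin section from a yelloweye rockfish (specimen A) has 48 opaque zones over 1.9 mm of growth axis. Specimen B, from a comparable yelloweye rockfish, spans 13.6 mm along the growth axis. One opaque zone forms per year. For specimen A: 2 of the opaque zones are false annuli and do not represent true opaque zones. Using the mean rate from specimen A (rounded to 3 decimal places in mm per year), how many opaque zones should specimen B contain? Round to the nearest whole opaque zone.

332 opaque zones

Specimen A: true opaque zone count = 48 − 2 = 46.
A: Mean rate = 1.9 mm / 46 years ≈ 0.041 mm/yr.
B spans 13.6 / 0.041 = 331.71 years ≈ 332 opaque zones.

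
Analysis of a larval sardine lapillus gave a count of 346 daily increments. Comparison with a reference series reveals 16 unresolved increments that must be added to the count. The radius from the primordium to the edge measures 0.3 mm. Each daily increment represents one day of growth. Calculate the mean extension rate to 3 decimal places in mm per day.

0.001 mm per day

True daily increment count = 346 + 16 = 362.
Extension rate ≈ 0.3 / 362 = 0.001 mm per day.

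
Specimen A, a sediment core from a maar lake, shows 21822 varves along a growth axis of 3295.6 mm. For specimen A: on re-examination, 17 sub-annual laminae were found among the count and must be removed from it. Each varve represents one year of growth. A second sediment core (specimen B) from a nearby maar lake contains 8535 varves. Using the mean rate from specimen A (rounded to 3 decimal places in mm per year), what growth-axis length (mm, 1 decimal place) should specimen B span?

1288.8 mm

Specimen A: adjusted count: 21822 − 17 = 21805 varves.
A: Mean rate = 3295.6 mm / 21805 years ≈ 0.151 mm per year.
Length of B = 0.151 × 8535 = 1288.8 mm.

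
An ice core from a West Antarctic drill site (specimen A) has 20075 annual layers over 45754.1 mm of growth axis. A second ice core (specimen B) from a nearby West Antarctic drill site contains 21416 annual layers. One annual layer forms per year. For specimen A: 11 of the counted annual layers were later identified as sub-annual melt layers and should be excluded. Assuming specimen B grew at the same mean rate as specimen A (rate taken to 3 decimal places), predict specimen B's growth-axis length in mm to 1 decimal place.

Specimen A: adjusted count: 20075 − 11 = 20064 annual layers.
A: 45754.1 mm over 20064 years gives 45754.1 / 20064 ≈ 2.280 mm/year.
B's length ≈ 2.280 × 21416 = 48828.5 mm.

48828.5 mm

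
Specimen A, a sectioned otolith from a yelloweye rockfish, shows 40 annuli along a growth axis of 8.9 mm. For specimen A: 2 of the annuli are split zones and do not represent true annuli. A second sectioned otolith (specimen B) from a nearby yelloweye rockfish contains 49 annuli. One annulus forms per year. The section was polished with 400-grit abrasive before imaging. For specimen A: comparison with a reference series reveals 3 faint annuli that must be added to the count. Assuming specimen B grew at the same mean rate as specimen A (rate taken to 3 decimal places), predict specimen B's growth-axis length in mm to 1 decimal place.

Specimen A: correcting the raw count gives 40 − 2 + 3 = 41 true annuli.
A: 8.9 mm over 41 years gives 8.9 / 41 ≈ 0.217 mm/yr.
B's length ≈ 0.217 × 49 = 10.6 mm.

10.6 mm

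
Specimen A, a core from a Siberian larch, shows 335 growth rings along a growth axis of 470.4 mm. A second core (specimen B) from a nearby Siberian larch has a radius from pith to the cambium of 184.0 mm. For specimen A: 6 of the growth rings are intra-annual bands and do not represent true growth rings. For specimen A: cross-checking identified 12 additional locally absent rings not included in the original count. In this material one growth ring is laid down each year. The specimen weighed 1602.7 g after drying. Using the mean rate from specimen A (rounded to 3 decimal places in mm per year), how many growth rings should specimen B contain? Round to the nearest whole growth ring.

Specimen A: adjusted count: 335 − 6 + 12 = 341 growth rings.
A: Mean rate = 470.4 mm / 341 years ≈ 1.379 mm/year.
Specimen B: 184.0 mm / 1.379 mm per year = 133.43 years ≈ 133 growth rings.

133 growth rings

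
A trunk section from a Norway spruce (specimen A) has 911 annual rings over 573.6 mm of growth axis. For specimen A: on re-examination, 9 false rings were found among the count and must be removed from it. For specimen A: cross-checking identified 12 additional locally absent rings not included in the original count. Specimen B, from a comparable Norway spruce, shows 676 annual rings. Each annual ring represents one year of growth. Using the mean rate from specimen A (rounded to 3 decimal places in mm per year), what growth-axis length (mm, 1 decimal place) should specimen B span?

Specimen A: after corrections the count is 911 − 9 + 12 = 914 annual rings.
A: 573.6 mm over 914 years gives 573.6 / 914 ≈ 0.628 mm/year.
For B, 0.628 mm/year × 676 years = 424.5 mm.

424.5 mm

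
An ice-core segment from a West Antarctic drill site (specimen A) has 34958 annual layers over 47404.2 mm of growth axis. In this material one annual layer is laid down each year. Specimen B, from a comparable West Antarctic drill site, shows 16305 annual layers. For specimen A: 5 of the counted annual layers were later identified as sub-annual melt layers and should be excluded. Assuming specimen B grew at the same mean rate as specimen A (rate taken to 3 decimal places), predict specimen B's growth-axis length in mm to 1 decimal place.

22109.6 mm

Specimen A: after corrections the count is 34958 − 5 = 34953 annual layers.
A: Mean rate = 47404.2 mm / 34953 years ≈ 1.356 mm/yr.
B's length ≈ 1.356 × 16305 = 22109.6 mm.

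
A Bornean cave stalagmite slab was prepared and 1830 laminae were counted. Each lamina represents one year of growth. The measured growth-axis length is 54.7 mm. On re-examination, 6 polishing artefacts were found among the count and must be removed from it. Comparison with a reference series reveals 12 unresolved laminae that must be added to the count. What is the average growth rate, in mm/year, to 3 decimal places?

Adjusted count: 1830 − 6 + 12 = 1836 laminae.
Extension rate ≈ 54.7 / 1836 = 0.030 mm/year.

0.030 mm/year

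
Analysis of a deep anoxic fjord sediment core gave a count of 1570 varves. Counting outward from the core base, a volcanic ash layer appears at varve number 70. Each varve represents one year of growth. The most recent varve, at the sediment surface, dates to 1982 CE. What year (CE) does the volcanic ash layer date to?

482 CE

The volcanic ash layer sits at varve 70 from the core base, so 1570 − 70 = 1500 varves formed after it.
Counting back 1500 years from 1982 CE places the volcanic ash layer in 1982 − 1500 = 482 CE.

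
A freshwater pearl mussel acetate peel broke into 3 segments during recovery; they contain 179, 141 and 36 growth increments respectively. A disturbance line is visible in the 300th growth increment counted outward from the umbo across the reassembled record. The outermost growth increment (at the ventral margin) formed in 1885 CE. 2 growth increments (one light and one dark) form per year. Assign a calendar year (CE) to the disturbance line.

1857 CE

Total growth increments = 179 + 141 + 36 = 356.
The disturbance line sits at growth increment 300 from the umbo, so 356 − 300 = 56 growth increments formed after it.
56 growth increments at 2 per year is 56 / 2 = 28 years.
The growth increment at the ventral margin is 1885 CE, so the disturbance line dates to 1885 − 28 = 1857 CE.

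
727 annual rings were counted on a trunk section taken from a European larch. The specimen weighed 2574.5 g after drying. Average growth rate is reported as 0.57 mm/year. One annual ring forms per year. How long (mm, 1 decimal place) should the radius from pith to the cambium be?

The record spans 727 years at 0.57 mm per year.
Predicted length = 0.57 mm/year × 727 years = 414.4 mm.

414.4 mm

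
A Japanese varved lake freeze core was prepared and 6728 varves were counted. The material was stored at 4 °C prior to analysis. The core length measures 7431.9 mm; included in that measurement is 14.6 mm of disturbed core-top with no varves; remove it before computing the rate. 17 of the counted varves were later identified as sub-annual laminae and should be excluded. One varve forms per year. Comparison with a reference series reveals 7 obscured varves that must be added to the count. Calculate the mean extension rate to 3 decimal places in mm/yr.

1.104 mm/yr

After corrections the count is 6728 − 17 + 7 = 6718 varves.
Net length = 7431.9 − 14.6 = 7417.3 mm.
Extension rate ≈ 7417.3 / 6718 = 1.104 mm/yr.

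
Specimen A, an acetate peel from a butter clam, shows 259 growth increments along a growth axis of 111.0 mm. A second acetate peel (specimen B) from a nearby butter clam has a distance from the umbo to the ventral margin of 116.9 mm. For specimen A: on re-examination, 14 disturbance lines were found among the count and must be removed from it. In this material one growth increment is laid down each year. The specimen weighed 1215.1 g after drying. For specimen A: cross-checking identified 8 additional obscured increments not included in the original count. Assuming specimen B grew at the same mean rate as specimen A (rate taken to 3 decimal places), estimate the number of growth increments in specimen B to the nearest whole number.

Specimen A: correcting the raw count gives 259 − 14 + 8 = 253 true growth increments.
A: 111.0 mm over 253 years gives 111.0 / 253 ≈ 0.439 mm/year.
For B, 116.9 / 0.439 = 266.29 years ≈ 266 growth increments.

266 growth increments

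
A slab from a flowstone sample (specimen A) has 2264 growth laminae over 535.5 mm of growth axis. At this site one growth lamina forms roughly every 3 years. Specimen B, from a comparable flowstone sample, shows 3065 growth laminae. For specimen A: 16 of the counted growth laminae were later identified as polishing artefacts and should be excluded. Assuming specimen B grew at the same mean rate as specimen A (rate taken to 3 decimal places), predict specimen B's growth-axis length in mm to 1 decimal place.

726.4 mm

Specimen A: after corrections the count is 2264 − 16 = 2248 growth laminae.
Specimen A: at 3 years per growth lamina, 2248 × 3 = 6744 years.
A: Extension rate ≈ 535.5 / 6744 = 0.079 mm/yr.
Specimen B: 3065 growth laminae at 3 years each span 3065 × 3 = 9195 years. Length of B = 0.079 × 9195 = 726.4 mm.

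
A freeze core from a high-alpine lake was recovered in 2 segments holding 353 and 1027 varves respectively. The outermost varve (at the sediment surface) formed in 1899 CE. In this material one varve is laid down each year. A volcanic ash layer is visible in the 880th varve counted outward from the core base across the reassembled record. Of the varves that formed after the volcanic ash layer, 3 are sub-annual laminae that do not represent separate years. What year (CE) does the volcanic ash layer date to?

Total varves = 353 + 1027 = 1380.
1380 − 880 = 500 varves lie beyond the volcanic ash layer toward the sediment surface.
Excluding 3 false varves: 500 − 3 = 497.
Counting back 497 years from 1899 CE places the volcanic ash layer in 1899 − 497 = 1402 CE.

1402 CE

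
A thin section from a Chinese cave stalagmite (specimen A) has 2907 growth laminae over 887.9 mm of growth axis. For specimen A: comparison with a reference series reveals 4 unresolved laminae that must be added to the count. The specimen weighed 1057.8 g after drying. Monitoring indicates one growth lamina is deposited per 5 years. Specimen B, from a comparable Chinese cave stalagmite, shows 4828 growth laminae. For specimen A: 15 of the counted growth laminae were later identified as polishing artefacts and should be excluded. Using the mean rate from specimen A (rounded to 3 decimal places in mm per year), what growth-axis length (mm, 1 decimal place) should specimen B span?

1472.5 mm

Specimen A: true growth lamina count = 2907 − 15 + 4 = 2896.
Specimen A: 2896 growth laminae at 5 years each span 2896 × 5 = 14480 years.
A: 887.9 mm over 14480 years gives 887.9 / 14480 ≈ 0.061 mm/year.
Specimen B: at 5 years per growth lamina, 4828 × 5 = 24140 years. B's length ≈ 0.061 × 24140 = 1472.5 mm.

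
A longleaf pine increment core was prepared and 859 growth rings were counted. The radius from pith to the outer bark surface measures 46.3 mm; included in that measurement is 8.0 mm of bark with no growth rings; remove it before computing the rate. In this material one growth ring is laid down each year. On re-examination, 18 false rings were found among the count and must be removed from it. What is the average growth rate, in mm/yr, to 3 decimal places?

0.046 mm/yr

After corrections the count is 859 − 18 = 841 growth rings.
Removing the 8.0 mm offcut leaves 46.3 − 8.0 = 38.3 mm.
Extension rate ≈ 38.3 / 841 = 0.046 mm/yr.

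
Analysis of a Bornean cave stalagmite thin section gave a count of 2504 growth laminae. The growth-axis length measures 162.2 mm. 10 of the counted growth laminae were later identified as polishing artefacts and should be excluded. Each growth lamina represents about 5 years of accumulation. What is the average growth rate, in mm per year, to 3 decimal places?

Correcting the raw count gives 2504 − 10 = 2494 true growth laminae.
2494 growth laminae at 5 years each span 2494 × 5 = 12470 years.
Extension rate ≈ 162.2 / 12470 = 0.013 mm per year.

0.013 mm per year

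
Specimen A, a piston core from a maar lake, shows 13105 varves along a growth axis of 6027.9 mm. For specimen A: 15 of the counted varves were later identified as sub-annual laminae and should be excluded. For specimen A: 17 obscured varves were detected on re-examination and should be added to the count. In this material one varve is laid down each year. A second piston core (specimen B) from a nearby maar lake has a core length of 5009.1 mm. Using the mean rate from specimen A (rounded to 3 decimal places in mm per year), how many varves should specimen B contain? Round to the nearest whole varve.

Specimen A: after corrections the count is 13105 − 15 + 17 = 13107 varves.
A: 6027.9 mm over 13107 years gives 6027.9 / 13107 ≈ 0.460 mm/yr.
For B, 5009.1 / 0.460 = 10889.35 years ≈ 10889 varves.

10889 varves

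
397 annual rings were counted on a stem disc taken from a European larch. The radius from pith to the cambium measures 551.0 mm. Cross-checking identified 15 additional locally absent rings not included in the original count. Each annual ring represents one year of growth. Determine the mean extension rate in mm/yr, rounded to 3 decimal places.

True annual ring count = 397 + 15 = 412.
Mean rate = 551.0 mm / 412 years ≈ 1.337 mm/yr.

1.337 mm/yr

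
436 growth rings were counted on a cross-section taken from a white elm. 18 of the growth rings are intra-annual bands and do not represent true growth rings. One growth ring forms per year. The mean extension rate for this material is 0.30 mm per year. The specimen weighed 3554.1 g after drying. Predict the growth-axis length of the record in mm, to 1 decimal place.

Correcting the raw count gives 436 − 18 = 418 true growth rings.
Predicted length = 0.30 mm/year × 418 years = 125.4 mm.

125.4 mm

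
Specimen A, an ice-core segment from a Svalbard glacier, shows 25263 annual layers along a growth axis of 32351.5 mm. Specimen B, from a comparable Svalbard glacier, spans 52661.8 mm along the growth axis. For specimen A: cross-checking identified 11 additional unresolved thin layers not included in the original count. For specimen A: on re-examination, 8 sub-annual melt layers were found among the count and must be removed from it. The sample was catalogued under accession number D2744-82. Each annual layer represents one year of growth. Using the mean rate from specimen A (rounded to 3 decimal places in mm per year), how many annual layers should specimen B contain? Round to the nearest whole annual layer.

Specimen A: after corrections the count is 25263 − 8 + 11 = 25266 annual layers.
A: Mean rate = 32351.5 mm / 25266 years ≈ 1.280 mm/yr.
For B, 52661.8 / 1.280 = 41142.03 years ≈ 41142 annual layers.

41142 annual layers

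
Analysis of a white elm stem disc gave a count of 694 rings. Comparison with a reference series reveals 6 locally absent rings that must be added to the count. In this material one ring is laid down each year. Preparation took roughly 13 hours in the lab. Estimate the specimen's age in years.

700 years

After corrections the count is 694 + 6 = 700 rings.
With a one-to-one ring periodicity this is 700 years.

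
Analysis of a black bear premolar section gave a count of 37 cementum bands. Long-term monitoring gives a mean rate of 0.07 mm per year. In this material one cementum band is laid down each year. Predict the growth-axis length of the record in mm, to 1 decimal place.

2.6 mm

The record spans 37 years at 0.07 mm per year.
37 years at 0.07 mm/year gives 0.07 × 37 = 2.6 mm.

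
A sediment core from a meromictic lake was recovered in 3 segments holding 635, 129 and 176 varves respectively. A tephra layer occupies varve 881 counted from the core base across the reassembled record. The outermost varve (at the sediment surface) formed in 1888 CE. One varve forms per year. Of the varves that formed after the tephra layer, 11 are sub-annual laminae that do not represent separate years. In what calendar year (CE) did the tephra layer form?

1840 CE

Total varves = 635 + 129 + 176 = 940.
940 − 881 = 59 varves lie beyond the tephra layer toward the sediment surface.
Excluding 11 false varves: 59 − 11 = 48.
1888 − 48 = 1840 CE.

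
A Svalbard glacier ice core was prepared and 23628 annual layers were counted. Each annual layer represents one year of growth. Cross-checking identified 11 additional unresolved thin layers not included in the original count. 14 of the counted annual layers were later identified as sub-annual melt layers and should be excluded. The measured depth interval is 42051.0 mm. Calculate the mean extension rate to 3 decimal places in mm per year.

Adjusted count: 23628 − 14 + 11 = 23625 annual layers.
42051.0 mm over 23625 years gives 42051.0 / 23625 ≈ 1.780 mm per year.

1.780 mm per year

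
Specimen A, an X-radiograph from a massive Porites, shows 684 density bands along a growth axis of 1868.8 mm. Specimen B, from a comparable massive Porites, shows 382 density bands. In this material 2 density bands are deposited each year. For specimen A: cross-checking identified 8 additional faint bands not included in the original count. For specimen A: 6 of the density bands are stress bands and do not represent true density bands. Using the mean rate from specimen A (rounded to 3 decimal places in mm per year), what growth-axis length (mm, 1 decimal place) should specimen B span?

1040.6 mm

Specimen A: adjusted count: 684 − 6 + 8 = 686 density bands.
Specimen A: dividing by 2 density bands per year: 686 / 2 = 343 years.
A: 1868.8 mm over 343 years gives 1868.8 / 343 ≈ 5.448 mm/year.
Specimen B: dividing by 2 density bands per year: 382 / 2 = 191 years. For B, 5.448 mm/year × 191 years = 1040.6 mm.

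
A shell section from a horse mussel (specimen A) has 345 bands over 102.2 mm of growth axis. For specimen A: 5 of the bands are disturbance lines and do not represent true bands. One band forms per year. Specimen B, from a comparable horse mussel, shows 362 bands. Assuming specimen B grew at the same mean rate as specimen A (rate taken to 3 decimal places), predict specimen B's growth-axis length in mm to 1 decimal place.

Specimen A: true band count = 345 − 5 = 340.
A: Mean rate = 102.2 mm / 340 years ≈ 0.301 mm/year.
For B, 0.301 mm/year × 362 years = 109.0 mm.

109.0 mm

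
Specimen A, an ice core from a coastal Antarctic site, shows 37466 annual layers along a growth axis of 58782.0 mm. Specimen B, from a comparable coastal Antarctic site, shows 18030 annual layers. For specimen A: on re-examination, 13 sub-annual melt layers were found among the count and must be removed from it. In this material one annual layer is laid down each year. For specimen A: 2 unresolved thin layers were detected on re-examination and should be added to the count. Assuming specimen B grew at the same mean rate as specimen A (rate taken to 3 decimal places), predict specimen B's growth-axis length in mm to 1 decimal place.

Specimen A: correcting the raw count gives 37466 − 13 + 2 = 37455 true annual layers.
A: 58782.0 mm over 37455 years gives 58782.0 / 37455 ≈ 1.569 mm per year.
B's length ≈ 1.569 × 18030 = 28289.1 mm.

28289.1 mm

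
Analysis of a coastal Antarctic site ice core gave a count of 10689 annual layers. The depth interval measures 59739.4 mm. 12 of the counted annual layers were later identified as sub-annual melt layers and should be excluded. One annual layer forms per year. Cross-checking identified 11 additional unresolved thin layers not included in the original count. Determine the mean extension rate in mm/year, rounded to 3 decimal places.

5.589 mm/year

True annual layer count = 10689 − 12 + 11 = 10688.
Extension rate ≈ 59739.4 / 10688 = 5.589 mm/year.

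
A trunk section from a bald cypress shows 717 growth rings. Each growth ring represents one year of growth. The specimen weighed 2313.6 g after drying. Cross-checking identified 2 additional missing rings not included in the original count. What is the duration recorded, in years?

True growth ring count = 717 + 2 = 719.
At one growth ring per year, that is 719 years.

719 years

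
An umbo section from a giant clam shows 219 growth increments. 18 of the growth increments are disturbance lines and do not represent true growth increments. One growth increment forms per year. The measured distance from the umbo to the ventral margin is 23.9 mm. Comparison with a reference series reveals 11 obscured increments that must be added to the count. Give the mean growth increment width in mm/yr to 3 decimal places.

Correcting the raw count gives 219 − 18 + 11 = 212 true growth increments.
23.9 mm over 212 years gives 23.9 / 212 ≈ 0.113 mm/yr.

0.113 mm/yr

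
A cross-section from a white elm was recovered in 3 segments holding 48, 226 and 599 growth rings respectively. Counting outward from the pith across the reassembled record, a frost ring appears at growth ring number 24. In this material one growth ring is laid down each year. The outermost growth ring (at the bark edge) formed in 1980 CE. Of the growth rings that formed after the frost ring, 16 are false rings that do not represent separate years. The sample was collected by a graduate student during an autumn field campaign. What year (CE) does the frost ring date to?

Total growth rings = 48 + 226 + 599 = 873.
873 − 24 = 849 growth rings lie beyond the frost ring toward the bark edge.
Excluding 16 false growth rings: 849 − 16 = 833.
The growth ring at the bark edge is 1980 CE, so the frost ring dates to 1980 − 833 = 1147 CE.

1147 CE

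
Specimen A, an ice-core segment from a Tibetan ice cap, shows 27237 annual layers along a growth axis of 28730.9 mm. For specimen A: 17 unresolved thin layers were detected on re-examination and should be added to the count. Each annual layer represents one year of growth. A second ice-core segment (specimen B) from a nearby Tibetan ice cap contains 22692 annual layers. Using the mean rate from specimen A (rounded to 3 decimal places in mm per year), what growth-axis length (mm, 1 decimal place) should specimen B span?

23917.4 mm

Specimen A: true annual layer count = 27237 + 17 = 27254.
A: 28730.9 mm over 27254 years gives 28730.9 / 27254 ≈ 1.054 mm/yr.
B's length ≈ 1.054 × 22692 = 23917.4 mm.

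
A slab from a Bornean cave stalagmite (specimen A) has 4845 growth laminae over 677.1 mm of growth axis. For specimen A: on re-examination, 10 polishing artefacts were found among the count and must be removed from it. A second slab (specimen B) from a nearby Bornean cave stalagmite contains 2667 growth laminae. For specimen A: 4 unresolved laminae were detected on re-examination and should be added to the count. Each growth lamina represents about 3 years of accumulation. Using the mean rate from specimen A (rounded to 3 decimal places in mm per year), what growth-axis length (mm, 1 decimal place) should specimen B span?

376.0 mm

Specimen A: adjusted count: 4845 − 10 + 4 = 4839 growth laminae.
Specimen A: at 3 years per growth lamina, 4839 × 3 = 14517 years.
A: Mean rate = 677.1 mm / 14517 years ≈ 0.047 mm/year.
Specimen B: at 3 years per growth lamina, 2667 × 3 = 8001 years. For B, 0.047 mm/year × 8001 years = 376.0 mm.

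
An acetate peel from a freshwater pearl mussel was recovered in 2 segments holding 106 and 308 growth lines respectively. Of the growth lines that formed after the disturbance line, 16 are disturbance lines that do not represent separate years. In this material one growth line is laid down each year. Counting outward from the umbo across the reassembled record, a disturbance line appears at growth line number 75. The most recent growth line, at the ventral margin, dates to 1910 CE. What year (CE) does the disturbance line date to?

1587 CE

Total growth lines = 106 + 308 = 414.
Between growth line 75 and the ventral margin there are 414 − 75 = 339 growth lines.
Removing the 16 false growth lines leaves 339 − 16 = 323 true growth lines beyond the disturbance line.
The growth line at the ventral margin is 1910 CE, so the disturbance line dates to 1910 − 323 = 1587 CE.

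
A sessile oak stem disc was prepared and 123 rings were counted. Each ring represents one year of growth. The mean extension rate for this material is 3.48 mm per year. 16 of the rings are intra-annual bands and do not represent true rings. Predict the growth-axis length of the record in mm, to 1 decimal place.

True ring count = 123 − 16 = 107.
Predicted length = 3.48 mm/year × 107 years = 372.4 mm.

372.4 mm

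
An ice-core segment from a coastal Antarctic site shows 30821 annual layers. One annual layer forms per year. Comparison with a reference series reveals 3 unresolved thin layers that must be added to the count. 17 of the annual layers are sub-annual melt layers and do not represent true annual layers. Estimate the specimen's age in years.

Correcting the raw count gives 30821 − 17 + 3 = 30807 true annual layers.
One annual layer per year makes the duration 30807 years.

30807 yr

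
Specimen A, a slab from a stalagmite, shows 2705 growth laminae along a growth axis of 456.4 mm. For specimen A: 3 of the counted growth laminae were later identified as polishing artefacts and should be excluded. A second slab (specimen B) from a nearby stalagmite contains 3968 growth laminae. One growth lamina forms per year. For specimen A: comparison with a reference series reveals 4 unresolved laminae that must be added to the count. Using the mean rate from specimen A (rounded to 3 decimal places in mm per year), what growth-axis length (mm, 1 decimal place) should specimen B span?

670.6 mm

Specimen A: after corrections the count is 2705 − 3 + 4 = 2706 growth laminae.
A: 456.4 mm over 2706 years gives 456.4 / 2706 ≈ 0.169 mm/yr.
B's length ≈ 0.169 × 3968 = 670.6 mm.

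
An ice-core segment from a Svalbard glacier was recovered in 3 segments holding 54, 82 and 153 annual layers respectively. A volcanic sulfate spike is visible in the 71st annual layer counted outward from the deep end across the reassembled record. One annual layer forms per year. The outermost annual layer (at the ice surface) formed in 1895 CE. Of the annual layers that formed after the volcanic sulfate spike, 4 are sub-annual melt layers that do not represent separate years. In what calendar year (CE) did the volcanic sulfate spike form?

1681 CE

Total annual layers = 54 + 82 + 153 = 289.
289 − 71 = 218 annual layers lie beyond the volcanic sulfate spike toward the ice surface.
218 − 4 false = 214 true annual layers after the volcanic sulfate spike.
The annual layer at the ice surface is 1895 CE, so the volcanic sulfate spike dates to 1895 − 214 = 1681 CE.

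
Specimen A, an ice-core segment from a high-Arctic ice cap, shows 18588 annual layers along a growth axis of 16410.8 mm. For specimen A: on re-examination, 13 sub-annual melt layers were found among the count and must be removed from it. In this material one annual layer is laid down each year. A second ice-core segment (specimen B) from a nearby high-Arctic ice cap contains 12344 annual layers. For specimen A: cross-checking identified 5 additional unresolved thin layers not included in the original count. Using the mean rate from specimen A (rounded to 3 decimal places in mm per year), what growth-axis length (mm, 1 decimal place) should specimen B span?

Specimen A: adjusted count: 18588 − 13 + 5 = 18580 annual layers.
A: 16410.8 mm over 18580 years gives 16410.8 / 18580 ≈ 0.883 mm/year.
For B, 0.883 mm/year × 12344 years = 10899.8 mm.

10899.8 mm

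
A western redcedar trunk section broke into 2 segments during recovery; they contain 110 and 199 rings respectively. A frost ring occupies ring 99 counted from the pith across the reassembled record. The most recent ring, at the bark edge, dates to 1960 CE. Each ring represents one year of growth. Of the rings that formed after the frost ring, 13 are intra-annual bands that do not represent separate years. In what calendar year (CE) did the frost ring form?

Total rings = 110 + 199 = 309.
Between ring 99 and the bark edge there are 309 − 99 = 210 rings.
Removing the 13 false rings leaves 210 − 13 = 197 true rings beyond the frost ring.
Counting back 197 years from 1960 CE places the frost ring in 1960 − 197 = 1763 CE.

1763 CE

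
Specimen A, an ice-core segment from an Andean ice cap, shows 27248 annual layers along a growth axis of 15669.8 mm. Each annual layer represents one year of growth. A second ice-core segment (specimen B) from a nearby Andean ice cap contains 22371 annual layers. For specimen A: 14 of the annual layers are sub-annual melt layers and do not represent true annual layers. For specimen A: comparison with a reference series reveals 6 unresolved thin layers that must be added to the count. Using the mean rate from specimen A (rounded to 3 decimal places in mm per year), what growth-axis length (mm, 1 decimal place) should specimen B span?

Specimen A: true annual layer count = 27248 − 14 + 6 = 27240.
A: Mean rate = 15669.8 mm / 27240 years ≈ 0.575 mm/year.
Length of B = 0.575 × 22371 = 12863.3 mm.

12863.3 mm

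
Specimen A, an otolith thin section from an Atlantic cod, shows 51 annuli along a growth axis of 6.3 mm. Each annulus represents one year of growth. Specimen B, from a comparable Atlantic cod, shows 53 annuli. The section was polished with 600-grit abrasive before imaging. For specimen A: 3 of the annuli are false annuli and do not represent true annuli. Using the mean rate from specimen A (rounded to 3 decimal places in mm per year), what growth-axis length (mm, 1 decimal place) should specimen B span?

6.9 mm

Specimen A: true annulus count = 51 − 3 = 48.
A: Extension rate ≈ 6.3 / 48 = 0.131 mm/year.
B's length ≈ 0.131 × 53 = 6.9 mm.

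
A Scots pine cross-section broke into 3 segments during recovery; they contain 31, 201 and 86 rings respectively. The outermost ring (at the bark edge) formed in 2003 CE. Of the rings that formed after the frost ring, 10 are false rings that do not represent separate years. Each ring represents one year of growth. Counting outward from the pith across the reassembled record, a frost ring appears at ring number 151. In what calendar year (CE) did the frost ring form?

Total rings = 31 + 201 + 86 = 318.
Between ring 151 and the bark edge there are 318 − 151 = 167 rings.
Removing the 10 false rings leaves 167 − 10 = 157 true rings beyond the frost ring.
2003 − 157 = 1846 CE.

1846 CE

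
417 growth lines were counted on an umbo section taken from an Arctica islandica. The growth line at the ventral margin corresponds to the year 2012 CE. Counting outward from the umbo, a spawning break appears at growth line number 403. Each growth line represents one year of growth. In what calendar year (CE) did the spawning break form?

Between growth line 403 and the ventral margin there are 417 − 403 = 14 growth lines.
The growth line at the ventral margin is 2012 CE, so the spawning break dates to 2012 − 14 = 1998 CE.

1998 CE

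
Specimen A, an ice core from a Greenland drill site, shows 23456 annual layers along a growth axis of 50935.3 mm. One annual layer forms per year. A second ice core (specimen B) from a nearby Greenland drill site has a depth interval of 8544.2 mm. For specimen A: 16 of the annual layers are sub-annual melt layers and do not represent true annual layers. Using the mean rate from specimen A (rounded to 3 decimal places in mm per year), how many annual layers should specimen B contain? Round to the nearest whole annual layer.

3932 annual layers

Specimen A: correcting the raw count gives 23456 − 16 = 23440 true annual layers.
A: Extension rate ≈ 50935.3 / 23440 = 2.173 mm per year.
B spans 8544.2 / 2.173 = 3931.98 years ≈ 3932 annual layers.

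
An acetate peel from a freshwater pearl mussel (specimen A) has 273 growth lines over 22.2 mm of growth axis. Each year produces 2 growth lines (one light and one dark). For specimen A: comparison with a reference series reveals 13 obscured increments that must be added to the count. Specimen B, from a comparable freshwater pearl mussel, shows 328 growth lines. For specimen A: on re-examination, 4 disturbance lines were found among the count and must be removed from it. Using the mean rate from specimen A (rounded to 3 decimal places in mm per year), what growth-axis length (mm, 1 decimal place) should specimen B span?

25.7 mm

Specimen A: correcting the raw count gives 273 − 4 + 13 = 282 true growth lines.
Specimen A: with 2 growth lines per year, 282 / 2 = 141 years.
A: Extension rate ≈ 22.2 / 141 = 0.157 mm/yr.
Specimen B: dividing by 2 growth lines per year: 328 / 2 = 164 years. For B, 0.157 mm/year × 164 years = 25.7 mm.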